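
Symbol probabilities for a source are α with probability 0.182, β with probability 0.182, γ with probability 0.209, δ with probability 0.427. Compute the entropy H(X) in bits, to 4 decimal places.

H = −Σ pᵢ log₂ pᵢ.
−0.182·log₂(0.182) = 0.4474
−0.182·log₂(0.182) = 0.4474
−0.209·log₂(0.209) = 0.4720
−0.427·log₂(0.427) = 0.5242
Sum ≈ 1.8909 → 1.8909 bits.

1.8909 bits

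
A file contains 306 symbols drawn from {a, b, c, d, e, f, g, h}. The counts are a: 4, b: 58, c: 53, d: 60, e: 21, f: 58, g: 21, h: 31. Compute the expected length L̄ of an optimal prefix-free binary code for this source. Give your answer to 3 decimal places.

2.846 bits/symbol

Probabilities are the counts divided by 306.
Repeatedly combine the two least-probable nodes; the expected code length is the sum of the merged weights.
merge 2/153 + 7/102 → 25/306
merge 7/102 + 25/306 → 23/153
merge 31/306 + 23/153 → 77/306
merge 53/306 + 29/153 → 37/102
merge 29/153 + 10/51 → 59/153
merge 77/306 + 37/102 → 94/153
merge 59/153 + 94/153 → 1
L = 25/306 + 23/153 + 77/306 + 37/102 + 59/153 + 94/153 + 1 = 871/306 ≈ 2.846 bits/symbol.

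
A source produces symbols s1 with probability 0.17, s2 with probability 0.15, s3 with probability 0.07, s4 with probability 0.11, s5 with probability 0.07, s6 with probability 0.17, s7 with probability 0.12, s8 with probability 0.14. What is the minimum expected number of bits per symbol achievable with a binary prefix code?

Repeatedly combine the two least-probable nodes; the expected code length is the sum of the merged weights.
merge 7/100 + 7/100 → 7/50
merge 11/100 + 3/25 → 23/100
merge 7/50 + 7/50 → 7/25
merge 3/20 + 17/100 → 8/25
merge 17/100 + 23/100 → 2/5
merge 7/25 + 8/25 → 3/5
merge 2/5 + 3/5 → 1
L = 7/50 + 23/100 + 7/25 + 8/25 + 2/5 + 3/5 + 1 = 297/100 = 2.97 bits/symbol.

2.97 bits/symbol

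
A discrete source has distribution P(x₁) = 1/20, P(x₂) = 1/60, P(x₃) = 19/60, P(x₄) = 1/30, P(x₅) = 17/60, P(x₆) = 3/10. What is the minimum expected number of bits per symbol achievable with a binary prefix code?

2.15 bits/symbol

Repeatedly combine the two least-probable nodes; the expected code length is the sum of the merged weights.
merge 1/60 + 1/30 → 1/20
merge 1/20 + 1/20 → 1/10
merge 1/10 + 17/60 → 23/60
merge 3/10 + 19/60 → 37/60
merge 23/60 + 37/60 → 1
L = 1/20 + 1/10 + 23/60 + 37/60 + 1 = 43/20 = 2.15 bits/symbol.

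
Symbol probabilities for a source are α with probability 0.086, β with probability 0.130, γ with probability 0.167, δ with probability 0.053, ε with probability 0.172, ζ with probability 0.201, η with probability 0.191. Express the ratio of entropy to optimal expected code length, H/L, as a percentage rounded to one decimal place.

Entropy H = −Σ p log₂ p ≈ 2.7011 bits.
Huffman merges: 53/1000+43/500→139/1000; 13/100+139/1000→269/1000; 167/1000+43/250→339/1000; 191/1000+201/1000→49/125; 269/1000+339/1000→76/125; 49/125+76/125→1. L = 2747/1000 ≈ 2.7470.
Efficiency = H/L = 2.7011/2.7470 = 98.3%.

98.3%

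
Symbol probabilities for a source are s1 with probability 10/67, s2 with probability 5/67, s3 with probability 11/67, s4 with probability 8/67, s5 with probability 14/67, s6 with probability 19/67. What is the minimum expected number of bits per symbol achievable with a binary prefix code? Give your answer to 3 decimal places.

Repeatedly combine the two least-probable nodes; the expected code length is the sum of the merged weights.
merge 5/67 + 8/67 → 13/67
merge 10/67 + 11/67 → 21/67
merge 13/67 + 14/67 → 27/67
merge 19/67 + 21/67 → 40/67
merge 27/67 + 40/67 → 1
L = 13/67 + 21/67 + 27/67 + 40/67 + 1 = 168/67 ≈ 2.507 bits/symbol.

2.507 bits/symbol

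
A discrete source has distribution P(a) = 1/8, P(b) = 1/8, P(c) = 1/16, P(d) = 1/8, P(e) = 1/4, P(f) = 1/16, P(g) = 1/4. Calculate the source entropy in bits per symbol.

2.625 bits

Each probability is a power of 1/2, so log₂(1/p) is an integer.
H = Σ p·log₂(1/p) = 1/8·3 + 1/8·3 + 1/16·4 + 1/8·3 + 1/4·2 + 1/16·4 + 1/4·2 = 2.625 bits.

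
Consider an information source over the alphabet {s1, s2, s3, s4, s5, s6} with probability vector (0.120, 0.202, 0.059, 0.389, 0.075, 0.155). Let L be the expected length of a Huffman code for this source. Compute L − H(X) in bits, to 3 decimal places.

0.055 bits

Entropy H = −Σ p log₂ p ≈ 2.3012 bits.
Huffman merges: 59/1000+3/40→67/500; 3/25+67/500→127/500; 31/200+101/500→357/1000; 127/500+357/1000→611/1000; 389/1000+611/1000→1. L = 589/250 ≈ 2.3560.
L − H = 2.3560 − 2.3012 = 0.055 bits.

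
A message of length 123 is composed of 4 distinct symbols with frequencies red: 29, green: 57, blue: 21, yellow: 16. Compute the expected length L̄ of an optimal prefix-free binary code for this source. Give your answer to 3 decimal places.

1.837 bits/symbol

Probabilities are the counts divided by 123.
Repeatedly combine the two least-probable nodes; the expected code length is the sum of the merged weights.
merge 16/123 + 7/41 → 37/123
merge 29/123 + 37/123 → 22/41
merge 19/41 + 22/41 → 1
L = 37/123 + 22/41 + 1 = 226/123 ≈ 1.837 bits/symbol.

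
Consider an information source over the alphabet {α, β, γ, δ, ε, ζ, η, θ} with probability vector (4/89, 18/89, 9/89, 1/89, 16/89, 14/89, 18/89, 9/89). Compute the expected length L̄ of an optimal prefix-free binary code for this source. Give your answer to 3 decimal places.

2.809 bits/symbol

Repeatedly combine the two least-probable nodes; the expected code length is the sum of the merged weights.
merge 1/89 + 4/89 → 5/89
merge 5/89 + 9/89 → 14/89
merge 9/89 + 14/89 → 23/89
merge 14/89 + 16/89 → 30/89
merge 18/89 + 18/89 → 36/89
merge 23/89 + 30/89 → 53/89
merge 36/89 + 53/89 → 1
L = 5/89 + 14/89 + 23/89 + 30/89 + 36/89 + 53/89 + 1 = 250/89 ≈ 2.809 bits/symbol.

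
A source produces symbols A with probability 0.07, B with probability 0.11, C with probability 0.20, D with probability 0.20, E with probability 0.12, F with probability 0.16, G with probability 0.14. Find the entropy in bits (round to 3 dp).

H = −Σ pᵢ log₂ pᵢ.
−0.07·log₂(0.07) = 0.2686
−0.11·log₂(0.11) = 0.3503
−0.20·log₂(0.20) = 0.4644
−0.20·log₂(0.20) = 0.4644
−0.12·log₂(0.12) = 0.3671
−0.16·log₂(0.16) = 0.4230
−0.14·log₂(0.14) = 0.3971
Sum ≈ 2.7348 → 2.735 bits.

2.735 bits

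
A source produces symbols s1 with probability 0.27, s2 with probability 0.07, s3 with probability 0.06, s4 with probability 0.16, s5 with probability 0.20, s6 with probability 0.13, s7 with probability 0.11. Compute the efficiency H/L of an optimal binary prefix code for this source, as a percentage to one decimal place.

Entropy H = −Σ p log₂ p ≈ 2.6424 bits.
Huffman merges: 3/50+7/100→13/100; 11/100+13/100→6/25; 13/100+4/25→29/100; 1/5+6/25→11/25; 27/100+29/100→14/25; 11/25+14/25→1. L = 133/50 ≈ 2.6600.
Efficiency = H/L = 2.6424/2.6600 = 99.3%.

99.3%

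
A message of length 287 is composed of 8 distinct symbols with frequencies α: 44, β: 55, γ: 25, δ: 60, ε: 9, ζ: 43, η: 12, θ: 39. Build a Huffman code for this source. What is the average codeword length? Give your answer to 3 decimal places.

2.833 bits/symbol

Probabilities are the counts divided by 287.
Repeatedly combine the two least-probable nodes; the expected code length is the sum of the merged weights.
merge 9/287 + 12/287 → 3/41
merge 3/41 + 25/287 → 46/287
merge 39/287 + 43/287 → 2/7
merge 44/287 + 46/287 → 90/287
merge 55/287 + 60/287 → 115/287
merge 2/7 + 90/287 → 172/287
merge 115/287 + 172/287 → 1
L = 3/41 + 46/287 + 2/7 + 90/287 + 115/287 + 172/287 + 1 = 813/287 ≈ 2.833 bits/symbol.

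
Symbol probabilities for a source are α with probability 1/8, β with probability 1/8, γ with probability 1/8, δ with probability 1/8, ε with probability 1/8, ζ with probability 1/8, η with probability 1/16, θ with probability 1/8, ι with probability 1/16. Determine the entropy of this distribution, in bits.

3.125 bits

Each probability is a power of 1/2, so log₂(1/p) is an integer.
H = Σ p·log₂(1/p) = 1/8·3 + 1/8·3 + 1/8·3 + 1/8·3 + 1/8·3 + 1/8·3 + 1/16·4 + 1/8·3 + 1/16·4 = 3.125 bits.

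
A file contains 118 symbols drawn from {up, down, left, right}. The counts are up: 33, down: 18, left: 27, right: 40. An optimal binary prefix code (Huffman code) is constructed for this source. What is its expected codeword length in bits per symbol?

Probabilities are the counts divided by 118.
Repeatedly combine the two least-probable nodes; the expected code length is the sum of the merged weights.
merge 9/59 + 27/118 → 45/118
merge 33/118 + 20/59 → 73/118
merge 45/118 + 73/118 → 1
L = 45/118 + 73/118 + 1 = 2 bits/symbol.

2 bits/symbol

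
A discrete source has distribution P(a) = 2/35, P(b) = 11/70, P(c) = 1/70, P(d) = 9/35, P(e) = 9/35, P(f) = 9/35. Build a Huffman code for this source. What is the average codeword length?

Repeatedly combine the two least-probable nodes; the expected code length is the sum of the merged weights.
merge 1/70 + 2/35 → 1/14
merge 1/14 + 11/70 → 8/35
merge 8/35 + 9/35 → 17/35
merge 9/35 + 9/35 → 18/35
merge 17/35 + 18/35 → 1
L = 1/14 + 8/35 + 17/35 + 18/35 + 1 = 23/10 = 2.3 bits/symbol.

2.3 bits/symbol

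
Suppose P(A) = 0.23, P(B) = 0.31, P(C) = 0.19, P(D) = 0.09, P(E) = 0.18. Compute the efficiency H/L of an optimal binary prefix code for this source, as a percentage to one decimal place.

Entropy H = −Σ p log₂ p ≈ 2.2247 bits.
Huffman merges: 9/100+9/50→27/100; 19/100+23/100→21/50; 27/100+31/100→29/50; 21/50+29/50→1. L = 227/100 ≈ 2.2700.
Efficiency = H/L = 2.2247/2.2700 = 98.0%.

98.0%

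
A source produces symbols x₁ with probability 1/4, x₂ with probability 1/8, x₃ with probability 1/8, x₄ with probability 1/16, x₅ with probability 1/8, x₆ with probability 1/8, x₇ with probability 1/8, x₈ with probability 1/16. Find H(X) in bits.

Each probability is a power of 1/2, so log₂(1/p) is an integer.
H = Σ p·log₂(1/p) = 1/4·2 + 1/8·3 + 1/8·3 + 1/16·4 + 1/8·3 + 1/8·3 + 1/8·3 + 1/16·4 = 2.875 bits.

2.875 bits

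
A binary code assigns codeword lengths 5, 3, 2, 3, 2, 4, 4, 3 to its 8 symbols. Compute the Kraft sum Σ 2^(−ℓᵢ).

With common denominator 2^5 = 32: Σ 2^(−ℓᵢ) = 1/32 + 4/32 + 8/32 + 4/32 + 8/32 + 2/32 + 2/32 + 4/32 = 33/32 = 1.03125.

1.03125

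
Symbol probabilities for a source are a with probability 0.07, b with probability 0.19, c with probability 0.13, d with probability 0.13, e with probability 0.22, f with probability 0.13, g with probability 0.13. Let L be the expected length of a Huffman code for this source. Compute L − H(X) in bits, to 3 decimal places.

0.045 bits

Entropy H = −Σ p log₂ p ≈ 2.7349 bits.
Huffman merges: 7/100+13/100→1/5; 13/100+13/100→13/50; 13/100+19/100→8/25; 1/5+11/50→21/50; 13/50+8/25→29/50; 21/50+29/50→1. L = 139/50 ≈ 2.7800.
L − H = 2.7800 − 2.7349 = 0.045 bits.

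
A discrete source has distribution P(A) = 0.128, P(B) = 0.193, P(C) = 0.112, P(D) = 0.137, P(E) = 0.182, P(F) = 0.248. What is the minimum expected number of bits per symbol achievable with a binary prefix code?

2.559 bits/symbol

Repeatedly combine the two least-probable nodes; the expected code length is the sum of the merged weights.
merge 14/125 + 16/125 → 6/25
merge 137/1000 + 91/500 → 319/1000
merge 193/1000 + 6/25 → 433/1000
merge 31/125 + 319/1000 → 567/1000
merge 433/1000 + 567/1000 → 1
L = 6/25 + 319/1000 + 433/1000 + 567/1000 + 1 = 2559/1000 = 2.559 bits/symbol.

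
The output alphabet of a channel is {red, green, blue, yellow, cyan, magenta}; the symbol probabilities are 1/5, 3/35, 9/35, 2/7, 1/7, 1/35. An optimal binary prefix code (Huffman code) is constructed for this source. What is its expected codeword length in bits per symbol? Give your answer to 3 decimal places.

Repeatedly combine the two least-probable nodes; the expected code length is the sum of the merged weights.
merge 1/35 + 3/35 → 4/35
merge 4/35 + 1/7 → 9/35
merge 1/5 + 9/35 → 16/35
merge 9/35 + 2/7 → 19/35
merge 16/35 + 19/35 → 1
L = 4/35 + 9/35 + 16/35 + 19/35 + 1 = 83/35 ≈ 2.371 bits/symbol.

2.371 bits/symbol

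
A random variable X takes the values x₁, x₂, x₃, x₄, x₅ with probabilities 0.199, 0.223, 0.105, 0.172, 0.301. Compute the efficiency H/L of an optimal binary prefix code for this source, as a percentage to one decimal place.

Entropy H = −Σ p log₂ p ≈ 2.2459 bits.
Huffman merges: 21/200+43/250→277/1000; 199/1000+223/1000→211/500; 277/1000+301/1000→289/500; 211/500+289/500→1. L = 2277/1000 ≈ 2.2770.
Efficiency = H/L = 2.2459/2.2770 = 98.6%.

98.6%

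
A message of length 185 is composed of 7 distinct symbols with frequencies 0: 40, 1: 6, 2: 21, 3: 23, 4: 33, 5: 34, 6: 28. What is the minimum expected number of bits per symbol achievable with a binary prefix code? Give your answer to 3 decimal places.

2.746 bits/symbol

Probabilities are the counts divided by 185.
Repeatedly combine the two least-probable nodes; the expected code length is the sum of the merged weights.
merge 6/185 + 21/185 → 27/185
merge 23/185 + 27/185 → 10/37
merge 28/185 + 33/185 → 61/185
merge 34/185 + 8/37 → 2/5
merge 10/37 + 61/185 → 3/5
merge 2/5 + 3/5 → 1
L = 27/185 + 10/37 + 61/185 + 2/5 + 3/5 + 1 = 508/185 ≈ 2.746 bits/symbol.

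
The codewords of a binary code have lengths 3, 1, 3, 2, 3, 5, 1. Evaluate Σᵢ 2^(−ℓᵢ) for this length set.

With common denominator 2^5 = 32: Σ 2^(−ℓᵢ) = 4/32 + 16/32 + 4/32 + 8/32 + 4/32 + 1/32 + 16/32 = 53/32 = 1.65625.

1.65625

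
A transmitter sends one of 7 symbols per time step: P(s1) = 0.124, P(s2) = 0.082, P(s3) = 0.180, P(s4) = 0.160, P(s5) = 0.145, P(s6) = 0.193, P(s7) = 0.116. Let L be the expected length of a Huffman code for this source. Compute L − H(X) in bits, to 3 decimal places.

0.047 bits

Entropy H = −Σ p log₂ p ≈ 2.7601 bits.
Huffman merges: 41/500+29/250→99/500; 31/250+29/200→269/1000; 4/25+9/50→17/50; 193/1000+99/500→391/1000; 269/1000+17/50→609/1000; 391/1000+609/1000→1. L = 2807/1000 ≈ 2.8070.
L − H = 2.8070 − 2.7601 = 0.047 bits.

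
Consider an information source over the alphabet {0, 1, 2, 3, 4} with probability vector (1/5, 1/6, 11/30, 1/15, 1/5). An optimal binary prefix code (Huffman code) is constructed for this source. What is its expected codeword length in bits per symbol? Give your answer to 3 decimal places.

Repeatedly combine the two least-probable nodes; the expected code length is the sum of the merged weights.
merge 1/15 + 1/6 → 7/30
merge 1/5 + 1/5 → 2/5
merge 7/30 + 11/30 → 3/5
merge 2/5 + 3/5 → 1
L = 7/30 + 2/5 + 3/5 + 1 = 67/30 ≈ 2.233 bits/symbol.

2.233 bits/symbol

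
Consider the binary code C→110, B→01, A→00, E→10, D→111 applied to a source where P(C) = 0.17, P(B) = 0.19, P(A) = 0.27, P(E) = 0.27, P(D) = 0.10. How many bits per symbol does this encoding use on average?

L̄ = Σ pᵢ·ℓᵢ = 0.17·3 + 0.19·2 + 0.27·2 + 0.27·2 + 0.10·3 = 2.27 bits/symbol.

2.27 bits/symbol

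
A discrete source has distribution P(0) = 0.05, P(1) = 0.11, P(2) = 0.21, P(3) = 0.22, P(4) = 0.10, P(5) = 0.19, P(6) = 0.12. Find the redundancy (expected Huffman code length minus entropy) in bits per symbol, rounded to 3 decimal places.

0.046 bits

Entropy H = −Σ p log₂ p ≈ 2.6743 bits.
Huffman merges: 1/20+1/10→3/20; 11/100+3/25→23/100; 3/20+19/100→17/50; 21/100+11/50→43/100; 23/100+17/50→57/100; 43/100+57/100→1. L = 68/25 ≈ 2.7200.
L − H = 2.7200 − 2.6743 = 0.046 bits.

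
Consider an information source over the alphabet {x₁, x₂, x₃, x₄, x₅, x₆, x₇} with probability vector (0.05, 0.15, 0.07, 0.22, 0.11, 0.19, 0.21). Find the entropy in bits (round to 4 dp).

H = −Σ pᵢ log₂ pᵢ.
−0.05·log₂(0.05) = 0.2161
−0.15·log₂(0.15) = 0.4105
−0.07·log₂(0.07) = 0.2686
−0.22·log₂(0.22) = 0.4806
−0.11·log₂(0.11) = 0.3503
−0.19·log₂(0.19) = 0.4552
−0.21·log₂(0.21) = 0.4728
Sum ≈ 2.6541 → 2.6541 bits.

2.6541 bits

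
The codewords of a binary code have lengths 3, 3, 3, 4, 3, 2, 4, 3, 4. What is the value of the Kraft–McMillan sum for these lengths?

1.0625

With common denominator 2^4 = 16: Σ 2^(−ℓᵢ) = 2/16 + 2/16 + 2/16 + 1/16 + 2/16 + 4/16 + 1/16 + 2/16 + 1/16 = 17/16 = 1.0625.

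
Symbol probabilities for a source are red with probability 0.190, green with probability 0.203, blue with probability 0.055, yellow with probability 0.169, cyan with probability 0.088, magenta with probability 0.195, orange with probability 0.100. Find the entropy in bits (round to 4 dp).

H = −Σ pᵢ log₂ pᵢ.
−0.190·log₂(0.190) = 0.4552
−0.203·log₂(0.203) = 0.4670
−0.055·log₂(0.055) = 0.2301
−0.169·log₂(0.169) = 0.4335
−0.088·log₂(0.088) = 0.3086
−0.195·log₂(0.195) = 0.4599
−0.100·log₂(0.100) = 0.3322
Sum ≈ 2.6865 → 2.6865 bits.

2.6865 bits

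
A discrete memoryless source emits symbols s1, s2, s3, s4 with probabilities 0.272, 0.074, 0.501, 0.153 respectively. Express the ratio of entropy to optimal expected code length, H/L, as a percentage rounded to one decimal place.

Entropy H = −Σ p log₂ p ≈ 1.7028 bits.
Huffman merges: 37/500+153/1000→227/1000; 227/1000+34/125→499/1000; 499/1000+501/1000→1. L = 863/500 ≈ 1.7260.
Efficiency = H/L = 1.7028/1.7260 = 98.7%.

98.7%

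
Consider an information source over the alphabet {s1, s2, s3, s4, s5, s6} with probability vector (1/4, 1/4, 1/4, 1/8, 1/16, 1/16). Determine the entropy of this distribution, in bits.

Each probability is a power of 1/2, so log₂(1/p) is an integer.
H = Σ p·log₂(1/p) = 1/4·2 + 1/4·2 + 1/4·2 + 1/8·3 + 1/16·4 + 1/16·4 = 2.375 bits.

2.375 bits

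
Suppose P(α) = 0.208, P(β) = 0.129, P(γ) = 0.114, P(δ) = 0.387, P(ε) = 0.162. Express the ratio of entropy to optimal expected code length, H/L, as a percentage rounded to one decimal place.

97.3%

Entropy H = −Σ p log₂ p ≈ 2.1649 bits.
Huffman merges: 57/500+129/1000→243/1000; 81/500+26/125→37/100; 243/1000+37/100→613/1000; 387/1000+613/1000→1. L = 1113/500 ≈ 2.2260.
Efficiency = H/L = 2.1649/2.2260 = 97.3%.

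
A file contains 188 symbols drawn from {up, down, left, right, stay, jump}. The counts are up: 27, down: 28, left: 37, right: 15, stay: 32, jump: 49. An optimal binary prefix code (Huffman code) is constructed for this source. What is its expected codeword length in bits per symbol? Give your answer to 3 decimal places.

2.543 bits/symbol

Probabilities are the counts divided by 188.
Repeatedly combine the two least-probable nodes; the expected code length is the sum of the merged weights.
merge 15/188 + 27/188 → 21/94
merge 7/47 + 8/47 → 15/47
merge 37/188 + 21/94 → 79/188
merge 49/188 + 15/47 → 109/188
merge 79/188 + 109/188 → 1
L = 21/94 + 15/47 + 79/188 + 109/188 + 1 = 239/94 ≈ 2.543 bits/symbol.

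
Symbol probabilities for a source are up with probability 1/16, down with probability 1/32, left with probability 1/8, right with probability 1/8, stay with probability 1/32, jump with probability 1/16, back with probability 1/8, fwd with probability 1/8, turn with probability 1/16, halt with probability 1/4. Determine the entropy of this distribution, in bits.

3.0625 bits

Each probability is a power of 1/2, so log₂(1/p) is an integer.
H = Σ p·log₂(1/p) = 1/16·4 + 1/32·5 + 1/8·3 + 1/8·3 + 1/32·5 + 1/16·4 + 1/8·3 + 1/8·3 + 1/16·4 + 1/4·2 = 3.0625 bits.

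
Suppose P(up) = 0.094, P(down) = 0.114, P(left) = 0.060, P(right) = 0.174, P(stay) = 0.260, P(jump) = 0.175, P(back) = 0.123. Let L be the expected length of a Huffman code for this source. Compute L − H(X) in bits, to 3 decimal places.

Entropy H = −Σ p log₂ p ≈ 2.6775 bits.
Huffman merges: 3/50+47/500→77/500; 57/500+123/1000→237/1000; 77/500+87/500→41/125; 7/40+237/1000→103/250; 13/50+41/125→147/250; 103/250+147/250→1. L = 2719/1000 ≈ 2.7190.
L − H = 2.7190 − 2.6775 = 0.041 bits.

0.041 bits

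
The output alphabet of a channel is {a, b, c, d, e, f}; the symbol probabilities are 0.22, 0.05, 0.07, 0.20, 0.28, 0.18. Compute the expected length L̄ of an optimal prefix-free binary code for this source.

Repeatedly combine the two least-probable nodes; the expected code length is the sum of the merged weights.
merge 1/20 + 7/100 → 3/25
merge 3/25 + 9/50 → 3/10
merge 1/5 + 11/50 → 21/50
merge 7/25 + 3/10 → 29/50
merge 21/50 + 29/50 → 1
L = 3/25 + 3/10 + 21/50 + 29/50 + 1 = 121/50 = 2.42 bits/symbol.

2.42 bits/symbol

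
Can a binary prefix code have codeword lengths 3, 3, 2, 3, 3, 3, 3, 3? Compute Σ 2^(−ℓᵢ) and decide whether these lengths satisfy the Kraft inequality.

With common denominator 2^3 = 8: Σ 2^(−ℓᵢ) = 1/8 + 1/8 + 2/8 + 1/8 + 1/8 + 1/8 + 1/8 + 1/8 = 9/8 = 1.125.
Kraft's inequality requires Σ ≤ 1; here Σ = 1.125 > 1, so no such prefix code exists.

1.125; no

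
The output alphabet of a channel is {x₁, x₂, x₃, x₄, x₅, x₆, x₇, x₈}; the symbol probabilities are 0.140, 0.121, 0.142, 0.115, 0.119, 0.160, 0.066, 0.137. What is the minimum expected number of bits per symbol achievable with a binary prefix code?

3 bits/symbol

Repeatedly combine the two least-probable nodes; the expected code length is the sum of the merged weights.
merge 33/500 + 23/200 → 181/1000
merge 119/1000 + 121/1000 → 6/25
merge 137/1000 + 7/50 → 277/1000
merge 71/500 + 4/25 → 151/500
merge 181/1000 + 6/25 → 421/1000
merge 277/1000 + 151/500 → 579/1000
merge 421/1000 + 579/1000 → 1
L = 181/1000 + 6/25 + 277/1000 + 151/500 + 421/1000 + 579/1000 + 1 = 3 bits/symbol.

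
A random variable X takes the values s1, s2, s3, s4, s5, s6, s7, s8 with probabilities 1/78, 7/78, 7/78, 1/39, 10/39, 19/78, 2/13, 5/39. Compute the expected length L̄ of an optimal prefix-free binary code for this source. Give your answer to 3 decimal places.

2.667 bits/symbol

Repeatedly combine the two least-probable nodes; the expected code length is the sum of the merged weights.
merge 1/78 + 1/39 → 1/26
merge 1/26 + 7/78 → 5/39
merge 7/78 + 5/39 → 17/78
merge 5/39 + 2/13 → 11/39
merge 17/78 + 19/78 → 6/13
merge 10/39 + 11/39 → 7/13
merge 6/13 + 7/13 → 1
L = 1/26 + 5/39 + 17/78 + 11/39 + 6/13 + 7/13 + 1 = 8/3 ≈ 2.667 bits/symbol.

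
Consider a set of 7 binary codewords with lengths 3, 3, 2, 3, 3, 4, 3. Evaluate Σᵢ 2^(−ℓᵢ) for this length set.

0.9375

With common denominator 2^4 = 16: Σ 2^(−ℓᵢ) = 2/16 + 2/16 + 4/16 + 2/16 + 2/16 + 1/16 + 2/16 = 15/16 = 0.9375.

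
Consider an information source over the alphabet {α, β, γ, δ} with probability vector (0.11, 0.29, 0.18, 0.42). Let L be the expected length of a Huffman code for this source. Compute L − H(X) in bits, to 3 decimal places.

0.031 bits

Entropy H = −Σ p log₂ p ≈ 1.8391 bits.
Huffman merges: 11/100+9/50→29/100; 29/100+29/100→29/50; 21/50+29/50→1. L = 187/100 ≈ 1.8700.
L − H = 1.8700 − 1.8391 = 0.031 bits.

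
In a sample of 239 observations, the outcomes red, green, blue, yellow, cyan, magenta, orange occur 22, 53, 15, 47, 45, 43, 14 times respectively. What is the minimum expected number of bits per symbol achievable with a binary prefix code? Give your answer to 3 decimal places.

Probabilities are the counts divided by 239.
Repeatedly combine the two least-probable nodes; the expected code length is the sum of the merged weights.
merge 14/239 + 15/239 → 29/239
merge 22/239 + 29/239 → 51/239
merge 43/239 + 45/239 → 88/239
merge 47/239 + 51/239 → 98/239
merge 53/239 + 88/239 → 141/239
merge 98/239 + 141/239 → 1
L = 29/239 + 51/239 + 88/239 + 98/239 + 141/239 + 1 = 646/239 ≈ 2.703 bits/symbol.

2.703 bits/symbol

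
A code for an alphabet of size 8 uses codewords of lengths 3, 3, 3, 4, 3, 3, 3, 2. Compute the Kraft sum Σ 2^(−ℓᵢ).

1.0625

With common denominator 2^4 = 16: Σ 2^(−ℓᵢ) = 2/16 + 2/16 + 2/16 + 1/16 + 2/16 + 2/16 + 2/16 + 4/16 = 17/16 = 1.0625.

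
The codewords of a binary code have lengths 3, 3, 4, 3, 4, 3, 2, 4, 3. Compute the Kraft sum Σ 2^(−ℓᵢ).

1.0625

With common denominator 2^4 = 16: Σ 2^(−ℓᵢ) = 2/16 + 2/16 + 1/16 + 2/16 + 1/16 + 2/16 + 4/16 + 1/16 + 2/16 = 17/16 = 1.0625.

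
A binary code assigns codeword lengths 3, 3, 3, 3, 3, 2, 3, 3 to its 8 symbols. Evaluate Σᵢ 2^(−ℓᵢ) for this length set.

With common denominator 2^3 = 8: Σ 2^(−ℓᵢ) = 1/8 + 1/8 + 1/8 + 1/8 + 1/8 + 2/8 + 1/8 + 1/8 = 9/8 = 1.125.

1.125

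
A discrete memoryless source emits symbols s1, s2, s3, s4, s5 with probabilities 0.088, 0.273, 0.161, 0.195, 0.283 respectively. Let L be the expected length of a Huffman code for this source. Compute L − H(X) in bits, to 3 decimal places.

Entropy H = −Σ p log₂ p ≈ 2.2194 bits.
Huffman merges: 11/125+161/1000→249/1000; 39/200+249/1000→111/250; 273/1000+283/1000→139/250; 111/250+139/250→1. L = 2249/1000 ≈ 2.2490.
L − H = 2.2490 − 2.2194 = 0.030 bits.

0.030 bits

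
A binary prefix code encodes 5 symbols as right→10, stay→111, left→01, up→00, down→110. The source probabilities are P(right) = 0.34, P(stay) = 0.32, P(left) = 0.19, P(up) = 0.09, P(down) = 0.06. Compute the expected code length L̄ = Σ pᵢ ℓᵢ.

2.38 bits/symbol

L̄ = Σ pᵢ·ℓᵢ = 0.34·2 + 0.32·3 + 0.19·2 + 0.09·2 + 0.06·3 = 2.38 bits/symbol.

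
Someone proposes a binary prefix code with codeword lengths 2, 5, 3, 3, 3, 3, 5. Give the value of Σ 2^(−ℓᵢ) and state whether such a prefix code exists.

0.8125; yes

With common denominator 2^5 = 32: Σ 2^(−ℓᵢ) = 8/32 + 1/32 + 4/32 + 4/32 + 4/32 + 4/32 + 1/32 = 26/32 = 0.8125.
Kraft's inequality requires Σ ≤ 1; here Σ = 0.8125 ≤ 1, so such a prefix code exists.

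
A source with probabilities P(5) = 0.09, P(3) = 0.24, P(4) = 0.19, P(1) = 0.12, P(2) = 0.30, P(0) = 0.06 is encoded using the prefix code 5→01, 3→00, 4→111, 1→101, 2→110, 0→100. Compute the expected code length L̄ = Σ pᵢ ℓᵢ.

2.67 bits/symbol

L̄ = Σ pᵢ·ℓᵢ = 0.09·2 + 0.24·2 + 0.19·3 + 0.12·3 + 0.30·3 + 0.06·3 = 2.67 bits/symbol.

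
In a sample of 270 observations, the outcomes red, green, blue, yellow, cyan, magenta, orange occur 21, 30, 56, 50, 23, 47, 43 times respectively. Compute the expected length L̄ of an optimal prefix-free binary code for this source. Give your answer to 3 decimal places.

2.770 bits/symbol

Probabilities are the counts divided by 270.
Repeatedly combine the two least-probable nodes; the expected code length is the sum of the merged weights.
merge 7/90 + 23/270 → 22/135
merge 1/9 + 43/270 → 73/270
merge 22/135 + 47/270 → 91/270
merge 5/27 + 28/135 → 53/135
merge 73/270 + 91/270 → 82/135
merge 53/135 + 82/135 → 1
L = 22/135 + 73/270 + 91/270 + 53/135 + 82/135 + 1 = 374/135 ≈ 2.770 bits/symbol.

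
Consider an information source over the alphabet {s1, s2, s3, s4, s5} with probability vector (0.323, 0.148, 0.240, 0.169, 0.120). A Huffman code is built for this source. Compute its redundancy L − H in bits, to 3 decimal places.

0.039 bits

Entropy H = −Σ p log₂ p ≈ 2.2292 bits.
Huffman merges: 3/25+37/250→67/250; 169/1000+6/25→409/1000; 67/250+323/1000→591/1000; 409/1000+591/1000→1. L = 567/250 ≈ 2.2680.
L − H = 2.2680 − 2.2292 = 0.039 bits.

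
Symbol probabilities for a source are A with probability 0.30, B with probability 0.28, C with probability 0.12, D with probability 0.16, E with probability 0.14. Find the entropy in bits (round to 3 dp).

H = −Σ pᵢ log₂ pᵢ.
−0.30·log₂(0.30) = 0.5211
−0.28·log₂(0.28) = 0.5142
−0.12·log₂(0.12) = 0.3671
−0.16·log₂(0.16) = 0.4230
−0.14·log₂(0.14) = 0.3971
Sum ≈ 2.2225 → 2.223 bits.

2.223 bits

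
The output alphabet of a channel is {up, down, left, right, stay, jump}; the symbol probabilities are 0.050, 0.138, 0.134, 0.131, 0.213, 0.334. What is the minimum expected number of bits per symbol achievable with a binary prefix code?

Repeatedly combine the two least-probable nodes; the expected code length is the sum of the merged weights.
merge 1/20 + 131/1000 → 181/1000
merge 67/500 + 69/500 → 34/125
merge 181/1000 + 213/1000 → 197/500
merge 34/125 + 167/500 → 303/500
merge 197/500 + 303/500 → 1
L = 181/1000 + 34/125 + 197/500 + 303/500 + 1 = 2453/1000 = 2.453 bits/symbol.

2.453 bits/symbol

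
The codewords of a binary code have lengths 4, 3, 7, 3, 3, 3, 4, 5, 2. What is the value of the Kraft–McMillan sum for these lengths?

0.9140625

With common denominator 2^7 = 128: Σ 2^(−ℓᵢ) = 8/128 + 16/128 + 1/128 + 16/128 + 16/128 + 16/128 + 8/128 + 4/128 + 32/128 = 117/128 = 0.9140625.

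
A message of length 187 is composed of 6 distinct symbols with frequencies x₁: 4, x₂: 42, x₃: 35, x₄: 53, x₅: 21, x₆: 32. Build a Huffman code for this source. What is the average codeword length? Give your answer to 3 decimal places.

2.439 bits/symbol

Probabilities are the counts divided by 187.
Repeatedly combine the two least-probable nodes; the expected code length is the sum of the merged weights.
merge 4/187 + 21/187 → 25/187
merge 25/187 + 32/187 → 57/187
merge 35/187 + 42/187 → 7/17
merge 53/187 + 57/187 → 10/17
merge 7/17 + 10/17 → 1
L = 25/187 + 57/187 + 7/17 + 10/17 + 1 = 456/187 ≈ 2.439 bits/symbol.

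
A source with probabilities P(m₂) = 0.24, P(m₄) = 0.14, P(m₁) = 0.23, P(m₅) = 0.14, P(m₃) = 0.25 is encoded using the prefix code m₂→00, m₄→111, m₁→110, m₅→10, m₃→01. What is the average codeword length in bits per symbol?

L̄ = Σ pᵢ·ℓᵢ = 0.24·2 + 0.14·3 + 0.23·3 + 0.14·2 + 0.25·2 = 2.37 bits/symbol.

2.37 bits/symbol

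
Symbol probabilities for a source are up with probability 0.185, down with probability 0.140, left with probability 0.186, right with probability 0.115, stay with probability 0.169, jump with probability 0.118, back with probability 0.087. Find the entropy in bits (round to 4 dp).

H = −Σ pᵢ log₂ pᵢ.
−0.185·log₂(0.185) = 0.4504
−0.140·log₂(0.140) = 0.3971
−0.186·log₂(0.186) = 0.4514
−0.115·log₂(0.115) = 0.3588
−0.169·log₂(0.169) = 0.4335
−0.118·log₂(0.118) = 0.3638
−0.087·log₂(0.087) = 0.3065
Sum ≈ 2.7614 → 2.7614 bits.

2.7614 bits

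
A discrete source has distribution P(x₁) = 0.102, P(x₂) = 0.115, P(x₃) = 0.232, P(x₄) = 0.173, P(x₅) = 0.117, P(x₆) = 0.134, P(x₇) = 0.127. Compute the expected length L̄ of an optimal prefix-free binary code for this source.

2.768 bits/symbol

Repeatedly combine the two least-probable nodes; the expected code length is the sum of the merged weights.
merge 51/500 + 23/200 → 217/1000
merge 117/1000 + 127/1000 → 61/250
merge 67/500 + 173/1000 → 307/1000
merge 217/1000 + 29/125 → 449/1000
merge 61/250 + 307/1000 → 551/1000
merge 449/1000 + 551/1000 → 1
L = 217/1000 + 61/250 + 307/1000 + 449/1000 + 551/1000 + 1 = 346/125 = 2.768 bits/symbol.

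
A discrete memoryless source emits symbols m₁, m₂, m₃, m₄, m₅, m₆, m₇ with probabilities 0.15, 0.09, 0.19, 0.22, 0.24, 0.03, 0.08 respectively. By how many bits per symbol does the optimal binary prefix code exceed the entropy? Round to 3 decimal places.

0.054 bits

Entropy H = −Σ p log₂ p ≈ 2.5964 bits.
Huffman merges: 3/100+2/25→11/100; 9/100+11/100→1/5; 3/20+19/100→17/50; 1/5+11/50→21/50; 6/25+17/50→29/50; 21/50+29/50→1. L = 53/20 ≈ 2.6500.
L − H = 2.6500 − 2.5964 = 0.054 bits.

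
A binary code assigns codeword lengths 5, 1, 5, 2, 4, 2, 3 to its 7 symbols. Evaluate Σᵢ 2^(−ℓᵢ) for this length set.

With common denominator 2^5 = 32: Σ 2^(−ℓᵢ) = 1/32 + 16/32 + 1/32 + 8/32 + 2/32 + 8/32 + 4/32 = 40/32 = 1.25.

1.25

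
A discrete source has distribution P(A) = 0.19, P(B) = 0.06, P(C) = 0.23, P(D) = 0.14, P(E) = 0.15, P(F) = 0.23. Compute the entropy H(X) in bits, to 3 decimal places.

H = −Σ pᵢ log₂ pᵢ.
−0.19·log₂(0.19) = 0.4552
−0.06·log₂(0.06) = 0.2435
−0.23·log₂(0.23) = 0.4877
−0.14·log₂(0.14) = 0.3971
−0.15·log₂(0.15) = 0.4105
−0.23·log₂(0.23) = 0.4877
Sum ≈ 2.4818 → 2.482 bits.

2.482 bits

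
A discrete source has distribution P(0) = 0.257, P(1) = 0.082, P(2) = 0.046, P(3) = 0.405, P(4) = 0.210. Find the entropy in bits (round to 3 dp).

2.005 bits

H = −Σ pᵢ log₂ pᵢ.
−0.257·log₂(0.257) = 0.5038
−0.082·log₂(0.082) = 0.2959
−0.046·log₂(0.046) = 0.2043
−0.405·log₂(0.405) = 0.5281
−0.210·log₂(0.210) = 0.4728
Sum ≈ 2.0049 → 2.005 bits.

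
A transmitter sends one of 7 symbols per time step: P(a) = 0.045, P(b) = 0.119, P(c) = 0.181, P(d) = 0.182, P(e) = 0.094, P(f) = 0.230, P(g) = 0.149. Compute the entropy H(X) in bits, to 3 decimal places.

H = −Σ pᵢ log₂ pᵢ.
−0.045·log₂(0.045) = 0.2013
−0.119·log₂(0.119) = 0.3654
−0.181·log₂(0.181) = 0.4463
−0.182·log₂(0.182) = 0.4474
−0.094·log₂(0.094) = 0.3207
−0.230·log₂(0.230) = 0.4877
−0.149·log₂(0.149) = 0.4092
Sum ≈ 2.6780 → 2.678 bits.

2.678 bits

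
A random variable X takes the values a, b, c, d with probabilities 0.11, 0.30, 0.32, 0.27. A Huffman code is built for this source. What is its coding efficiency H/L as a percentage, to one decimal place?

95.4%

Entropy H = −Σ p log₂ p ≈ 1.9074 bits.
Huffman merges: 11/100+27/100→19/50; 3/10+8/25→31/50; 19/50+31/50→1. L = 2 ≈ 2.0000.
Efficiency = H/L = 1.9074/2.0000 = 95.4%.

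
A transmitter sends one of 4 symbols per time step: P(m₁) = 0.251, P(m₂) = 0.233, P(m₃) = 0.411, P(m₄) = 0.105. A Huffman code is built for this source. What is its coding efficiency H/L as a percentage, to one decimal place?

Entropy H = −Σ p log₂ p ≈ 1.8589 bits.
Huffman merges: 21/200+233/1000→169/500; 251/1000+169/500→589/1000; 411/1000+589/1000→1. L = 1927/1000 ≈ 1.9270.
Efficiency = H/L = 1.8589/1.9270 = 96.5%.

96.5%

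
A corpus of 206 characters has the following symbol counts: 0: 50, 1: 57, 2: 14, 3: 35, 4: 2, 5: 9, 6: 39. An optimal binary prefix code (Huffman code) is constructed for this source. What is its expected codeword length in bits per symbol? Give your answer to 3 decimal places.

Probabilities are the counts divided by 206.
Repeatedly combine the two least-probable nodes; the expected code length is the sum of the merged weights.
merge 1/103 + 9/206 → 11/206
merge 11/206 + 7/103 → 25/206
merge 25/206 + 35/206 → 30/103
merge 39/206 + 25/103 → 89/206
merge 57/206 + 30/103 → 117/206
merge 89/206 + 117/206 → 1
L = 11/206 + 25/206 + 30/103 + 89/206 + 117/206 + 1 = 254/103 ≈ 2.466 bits/symbol.

2.466 bits/symbol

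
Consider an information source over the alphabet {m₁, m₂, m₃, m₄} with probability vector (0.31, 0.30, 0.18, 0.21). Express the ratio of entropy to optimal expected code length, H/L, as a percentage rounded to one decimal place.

Entropy H = −Σ p log₂ p ≈ 1.9630 bits.
Huffman merges: 9/50+21/100→39/100; 3/10+31/100→61/100; 39/100+61/100→1. L = 2 ≈ 2.0000.
Efficiency = H/L = 1.9630/2.0000 = 98.2%.

98.2%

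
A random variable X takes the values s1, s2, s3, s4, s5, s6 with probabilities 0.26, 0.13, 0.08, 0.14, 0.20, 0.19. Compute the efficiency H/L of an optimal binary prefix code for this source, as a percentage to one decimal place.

Entropy H = −Σ p log₂ p ≈ 2.4962 bits.
Huffman merges: 2/25+13/100→21/100; 7/50+19/100→33/100; 1/5+21/100→41/100; 13/50+33/100→59/100; 41/100+59/100→1. L = 127/50 ≈ 2.5400.
Efficiency = H/L = 2.4962/2.5400 = 98.3%.

98.3%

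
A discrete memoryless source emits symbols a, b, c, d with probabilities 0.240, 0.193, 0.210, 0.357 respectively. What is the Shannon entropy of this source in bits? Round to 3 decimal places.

H = −Σ pᵢ log₂ pᵢ.
−0.240·log₂(0.240) = 0.4941
−0.193·log₂(0.193) = 0.4581
−0.210·log₂(0.210) = 0.4728
−0.357·log₂(0.357) = 0.5305
Sum ≈ 1.9555 → 1.956 bits.

1.956 bits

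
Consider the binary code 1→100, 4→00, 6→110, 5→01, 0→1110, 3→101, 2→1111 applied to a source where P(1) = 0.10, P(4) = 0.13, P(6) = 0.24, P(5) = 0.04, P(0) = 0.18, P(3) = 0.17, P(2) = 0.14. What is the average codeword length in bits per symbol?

3.15 bits/symbol

L̄ = Σ pᵢ·ℓᵢ = 0.10·3 + 0.13·2 + 0.24·3 + 0.04·2 + 0.18·4 + 0.17·3 + 0.14·4 = 3.15 bits/symbol.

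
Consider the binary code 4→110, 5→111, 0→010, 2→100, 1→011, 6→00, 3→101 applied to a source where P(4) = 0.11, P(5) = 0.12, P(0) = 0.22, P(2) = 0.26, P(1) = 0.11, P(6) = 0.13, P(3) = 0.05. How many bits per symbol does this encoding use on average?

2.87 bits/symbol

L̄ = Σ pᵢ·ℓᵢ = 0.11·3 + 0.12·3 + 0.22·3 + 0.26·3 + 0.11·3 + 0.13·2 + 0.05·3 = 2.87 bits/symbol.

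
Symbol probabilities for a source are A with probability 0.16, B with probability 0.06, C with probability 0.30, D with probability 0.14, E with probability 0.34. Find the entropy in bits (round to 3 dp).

2.114 bits

H = −Σ pᵢ log₂ pᵢ.
−0.16·log₂(0.16) = 0.4230
−0.06·log₂(0.06) = 0.2435
−0.30·log₂(0.30) = 0.5211
−0.14·log₂(0.14) = 0.3971
−0.34·log₂(0.34) = 0.5292
Sum ≈ 2.1139 → 2.114 bits.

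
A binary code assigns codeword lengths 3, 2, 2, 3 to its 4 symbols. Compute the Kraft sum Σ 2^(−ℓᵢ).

0.75

With common denominator 2^3 = 8: Σ 2^(−ℓᵢ) = 1/8 + 2/8 + 2/8 + 1/8 = 6/8 = 0.75.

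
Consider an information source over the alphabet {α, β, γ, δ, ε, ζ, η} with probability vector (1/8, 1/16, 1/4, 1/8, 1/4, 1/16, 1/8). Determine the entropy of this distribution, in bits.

Each probability is a power of 1/2, so log₂(1/p) is an integer.
H = Σ p·log₂(1/p) = 1/8·3 + 1/16·4 + 1/4·2 + 1/8·3 + 1/4·2 + 1/16·4 + 1/8·3 = 2.625 bits.

2.625 bits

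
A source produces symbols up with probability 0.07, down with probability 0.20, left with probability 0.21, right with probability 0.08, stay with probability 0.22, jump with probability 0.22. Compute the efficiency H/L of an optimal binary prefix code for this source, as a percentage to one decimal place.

98.3%

Entropy H = −Σ p log₂ p ≈ 2.4584 bits.
Huffman merges: 7/100+2/25→3/20; 3/20+1/5→7/20; 21/100+11/50→43/100; 11/50+7/20→57/100; 43/100+57/100→1. L = 5/2 ≈ 2.5000.
Efficiency = H/L = 2.4584/2.5000 = 98.3%.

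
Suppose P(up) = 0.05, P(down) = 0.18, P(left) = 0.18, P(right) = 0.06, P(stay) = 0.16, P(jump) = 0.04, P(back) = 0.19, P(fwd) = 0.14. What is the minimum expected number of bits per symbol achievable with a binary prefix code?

2.87 bits/symbol

Repeatedly combine the two least-probable nodes; the expected code length is the sum of the merged weights.
merge 1/25 + 1/20 → 9/100
merge 3/50 + 9/100 → 3/20
merge 7/50 + 3/20 → 29/100
merge 4/25 + 9/50 → 17/50
merge 9/50 + 19/100 → 37/100
merge 29/100 + 17/50 → 63/100
merge 37/100 + 63/100 → 1
L = 9/100 + 3/20 + 29/100 + 17/50 + 37/100 + 63/100 + 1 = 287/100 = 2.87 bits/symbol.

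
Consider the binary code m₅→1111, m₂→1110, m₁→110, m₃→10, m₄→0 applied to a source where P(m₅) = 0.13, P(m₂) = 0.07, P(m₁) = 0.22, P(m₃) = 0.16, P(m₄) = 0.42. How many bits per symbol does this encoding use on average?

L̄ = Σ pᵢ·ℓᵢ = 0.13·4 + 0.07·4 + 0.22·3 + 0.16·2 + 0.42·1 = 2.2 bits/symbol.

2.2 bits/symbol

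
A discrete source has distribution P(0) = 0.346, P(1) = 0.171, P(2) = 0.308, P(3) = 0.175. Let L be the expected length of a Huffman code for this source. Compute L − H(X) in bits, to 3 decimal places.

0.071 bits

Entropy H = −Σ p log₂ p ≈ 1.9288 bits.
Huffman merges: 171/1000+7/40→173/500; 77/250+173/500→327/500; 173/500+327/500→1. L = 2 ≈ 2.0000.
L − H = 2.0000 − 1.9288 = 0.071 bits.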